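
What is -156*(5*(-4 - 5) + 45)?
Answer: 0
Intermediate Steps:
-156*(5*(-4 - 5) + 45) = -156*(5*(-9) + 45) = -156*(-45 + 45) = -156*0 = 0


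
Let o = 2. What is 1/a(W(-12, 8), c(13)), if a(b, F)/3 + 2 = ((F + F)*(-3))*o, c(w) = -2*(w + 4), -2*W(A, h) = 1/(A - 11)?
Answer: 1/1218 ≈ 0.00082102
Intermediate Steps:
W(A, h) = -1/(2*(-11 + A)) (W(A, h) = -1/(2*(A - 11)) = -1/(2*(-11 + A)))
c(w) = -8 - 2*w (c(w) = -2*(4 + w) = -8 - 2*w)
a(b, F) = -6 - 36*F (a(b, F) = -6 + 3*(((F + F)*(-3))*2) = -6 + 3*(((2*F)*(-3))*2) = -6 + 3*(-6*F*2) = -6 + 3*(-12*F) = -6 - 36*F)
1/a(W(-12, 8), c(13)) = 1/(-6 - 36*(-8 - 2*13)) = 1/(-6 - 36*(-8 - 26)) = 1/(-6 - 36*(-34)) = 1/(-6 + 1224) = 1/1218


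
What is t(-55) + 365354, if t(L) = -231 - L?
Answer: 365178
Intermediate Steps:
t(-55) + 365354 = (-231 - 1*(-55)) + 365354 = (-231 + 55) + 365354 = -176 + 365354 = 365178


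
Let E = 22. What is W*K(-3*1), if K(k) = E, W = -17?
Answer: -374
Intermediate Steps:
K(k) = 22
W*K(-3*1) = -17*22 = -374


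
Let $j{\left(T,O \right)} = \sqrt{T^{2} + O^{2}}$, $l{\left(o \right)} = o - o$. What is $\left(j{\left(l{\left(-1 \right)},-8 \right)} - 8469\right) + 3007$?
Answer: $-5454$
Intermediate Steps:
$l{\left(o \right)} = 0$
$j{\left(T,O \right)} = \sqrt{O^{2} + T^{2}}$
$\left(j{\left(l{\left(-1 \right)},-8 \right)} - 8469\right) + 3007 = \left(\sqrt{\left(-8\right)^{2} + 0^{2}} - 8469\right) + 3007 = \left(\sqrt{64 + 0} - 8469\right) + 3007 = \left(\sqrt{64} - 8469\right) + 3007 = \left(8 - 8469\right) + 3007 = -8461 + 3007 = -5454$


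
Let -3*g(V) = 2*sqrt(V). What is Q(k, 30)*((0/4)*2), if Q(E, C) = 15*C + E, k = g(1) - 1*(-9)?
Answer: 0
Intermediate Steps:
g(V) = -2*sqrt(V)/3
k = 25/3 (k = -2*sqrt(1)/3 - 1*(-9) = -2/3*1 + 9 = -2/3 + 9 = 25/3 ≈ 8.3333)
Q(E, C) = E + 15*C
Q(k, 30)*((0/4)*2) = (25/3 + 15*30)*((0/4)*2) = (25/3 + 450)*((0*(1/4))*2) = 1375*(0*2)/3 = (1375/3)*0 = 0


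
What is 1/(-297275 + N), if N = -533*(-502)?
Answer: -1/29709 ≈ -3.3660e-5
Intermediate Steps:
N = 267566
1/(-297275 + N) = 1/(-297275 + 267566) = 1/(-29709) = -1/29709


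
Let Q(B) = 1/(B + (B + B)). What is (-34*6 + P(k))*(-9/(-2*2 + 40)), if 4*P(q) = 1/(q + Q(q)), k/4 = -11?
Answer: 1185069/23236 ≈ 51.001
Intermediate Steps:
k = -44 (k = 4*(-11) = -44)
Q(B) = 1/(3*B) (Q(B) = 1/(B + 2*B) = 1/(3*B))
P(q) = 1/(4*(q + 1/(3*q)))
(-34*6 + P(k))*(-9/(-2*2 + 40)) = (-34*6 + (¾)*(-44)/(1 + 3*(-44)²))*(-9/(-2*2 + 40)) = (-204 + (¾)*(-44)/(1 + 3*1936))*(-9/(-4 + 40)) = (-204 + (¾)*(-44)/(1 + 5808))*(-9/36) = (-204 + (¾)*(-44)/5809)*(-9*1/36) = (-204 + (¾)*(-44)*(1/5809))*(-¼) = (-204 - 33/5809)*(-¼) = -1185069/5809*(-¼) = 1185069/23236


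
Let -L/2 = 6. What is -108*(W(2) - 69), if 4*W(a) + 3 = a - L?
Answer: 7155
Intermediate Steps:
L = -12 (L = -2*6 = -12)
W(a) = 9/4 + a/4 (W(a) = -¾ + (a - 1*(-12))/4 = -¾ + (a + 12)/4 = -¾ + (12 + a)/4 = -¾ + (3 + a/4) = 9/4 + a/4)
-108*(W(2) - 69) = -108*((9/4 + (¼)*2) - 69) = -108*((9/4 + ½) - 69) = -108*(11/4 - 69) = -108*(-265/4) = 7155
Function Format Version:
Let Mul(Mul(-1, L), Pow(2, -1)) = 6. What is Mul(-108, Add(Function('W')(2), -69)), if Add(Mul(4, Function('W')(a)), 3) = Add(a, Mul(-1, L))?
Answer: 7155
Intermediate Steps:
L = -12 (L = Mul(-2, 6) = -12)
Function('W')(a) = Add(Rational(9, 4), Mul(Rational(1, 4), a)) (Function('W')(a) = Add(Rational(-3, 4), Mul(Rational(1, 4), Add(a, Mul(-1, -12)))) = Add(Rational(-3, 4), Mul(Rational(1, 4), Add(a, 12))) = Add(Rational(-3, 4), Mul(Rational(1, 4), Add(12, a))) = Add(Rational(-3, 4), Add(3, Mul(Rational(1, 4), a))) = Add(Rational(9, 4), Mul(Rational(1, 4), a)))
Mul(-108, Add(Function('W')(2), -69)) = Mul(-108, Add(Add(Rational(9, 4), Mul(Rational(1, 4), 2)), -69)) = Mul(-108, Add(Add(Rational(9, 4), Rational(1, 2)), -69)) = Mul(-108, Add(Rational(11, 4), -69)) = Mul(-108, Rational(-265, 4)) = 7155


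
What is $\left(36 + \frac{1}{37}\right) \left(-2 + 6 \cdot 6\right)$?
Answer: $\frac{45322}{37} \approx 1224.9$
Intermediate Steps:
$\left(36 + \frac{1}{37}\right) \left(-2 + 6 \cdot 6\right) = \left(36 + \frac{1}{37}\right) \left(-2 + 36\right) = \frac{1333}{37} \cdot 34 = \frac{45322}{37}$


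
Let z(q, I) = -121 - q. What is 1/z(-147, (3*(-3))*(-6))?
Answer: 1/26 ≈ 0.038462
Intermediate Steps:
1/z(-147, (3*(-3))*(-6)) = 1/(-121 - 1*(-147)) = 1/(-121 + 147) = 1/26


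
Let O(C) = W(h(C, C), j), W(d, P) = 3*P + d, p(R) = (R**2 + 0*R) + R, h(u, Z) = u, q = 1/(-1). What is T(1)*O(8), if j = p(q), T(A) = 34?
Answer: 272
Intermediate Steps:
q = -1
p(R) = R + R**2 (p(R) = (R**2 + 0) + R = R**2 + R = R + R**2)
j = 0 (j = -(1 - 1) = -1*0 = 0)
W(d, P) = d + 3*P
O(C) = C (O(C) = C + 3*0 = C + 0 = C)
T(1)*O(8) = 34*8 = 272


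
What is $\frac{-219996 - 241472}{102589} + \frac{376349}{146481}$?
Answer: $- \frac{28987026547}{15027339309} \approx -1.929$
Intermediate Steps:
$\frac{-219996 - 241472}{102589} + \frac{376349}{146481} = \left(-461468\right) \frac{1}{102589} + 376349 \cdot \frac{1}{146481} = - \frac{461468}{102589} + \frac{376349}{146481} = - \frac{28987026547}{15027339309}$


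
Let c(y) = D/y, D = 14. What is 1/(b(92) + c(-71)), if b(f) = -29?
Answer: -71/2073 ≈ -0.034250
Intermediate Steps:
c(y) = 14/y
1/(b(92) + c(-71)) = 1/(-29 + 14/(-71)) = 1/(-29 + 14*(-1/71)) = 1/(-29 - 14/71) = 1/(-2073/71) = -71/2073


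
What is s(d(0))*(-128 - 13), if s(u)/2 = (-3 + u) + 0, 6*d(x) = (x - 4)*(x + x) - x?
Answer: 846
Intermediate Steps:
d(x) = -x/6 + x*(-4 + x)/3 (d(x) = ((x - 4)*(x + x) - x)/6 = ((-4 + x)*(2*x) - x)/6 = (2*x*(-4 + x) - x)/6 = (-x + 2*x*(-4 + x))/6 = -x/6 + x*(-4 + x)/3)
s(u) = -6 + 2*u (s(u) = 2*((-3 + u) + 0) = 2*(-3 + u) = -6 + 2*u)
s(d(0))*(-128 - 13) = (-6 + 2*((1/6)*0*(-9 + 2*0)))*(-128 - 13) = (-6 + 2*((1/6)*0*(-9 + 0)))*(-141) = (-6 + 2*((1/6)*0*(-9)))*(-141) = (-6 + 2*0)*(-141) = (-6 + 0)*(-141) = -6*(-141) = 846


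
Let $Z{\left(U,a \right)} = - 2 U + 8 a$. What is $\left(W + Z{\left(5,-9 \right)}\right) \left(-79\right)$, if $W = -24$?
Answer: $8374$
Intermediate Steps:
$\left(W + Z{\left(5,-9 \right)}\right) \left(-79\right) = \left(-24 + \left(\left(-2\right) 5 + 8 \left(-9\right)\right)\right) \left(-79\right) = \left(-24 - 82\right) \left(-79\right) = \left(-106\right) \left(-79\right) = 8374$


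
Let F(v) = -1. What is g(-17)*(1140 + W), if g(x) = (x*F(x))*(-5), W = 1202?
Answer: -199070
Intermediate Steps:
g(x) = 5*x (g(x) = (x*(-1))*(-5) = -x*(-5) = 5*x)
g(-17)*(1140 + W) = (5*(-17))*(1140 + 1202) = -85*2342 = -199070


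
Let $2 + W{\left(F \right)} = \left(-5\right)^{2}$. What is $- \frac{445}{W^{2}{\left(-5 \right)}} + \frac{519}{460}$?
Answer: $\frac{3037}{10580} \approx 0.28705$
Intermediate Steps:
$W{\left(F \right)} = 23$ ($W{\left(F \right)} = -2 + \left(-5\right)^{2} = -2 + 25 = 23$)
$- \frac{445}{W^{2}{\left(-5 \right)}} + \frac{519}{460} = - \frac{445}{23^{2}} + \frac{519}{460} = - \frac{445}{529} + 519 \cdot \frac{1}{460} = \left(-445\right) \frac{1}{529} + \frac{519}{460} = - \frac{445}{529} + \frac{519}{460} = \frac{3037}{10580}$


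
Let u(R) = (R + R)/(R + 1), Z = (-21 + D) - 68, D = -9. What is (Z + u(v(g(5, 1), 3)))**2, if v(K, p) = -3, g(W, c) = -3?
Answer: 9025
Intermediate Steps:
Z = -98 (Z = (-21 - 9) - 68 = -30 - 68 = -98)
u(R) = 2*R/(1 + R) (u(R) = (2*R)/(1 + R) = 2*R/(1 + R))
(Z + u(v(g(5, 1), 3)))**2 = (-98 + 2*(-3)/(1 - 3))**2 = (-98 + 2*(-3)/(-2))**2 = (-98 + 2*(-3)*(-1/2))**2 = (-98 + 3)**2 = (-95)**2 = 9025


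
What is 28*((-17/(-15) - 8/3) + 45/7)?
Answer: 2056/15 ≈ 137.07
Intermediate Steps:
28*((-17/(-15) - 8/3) + 45/7) = 28*((-17*(-1/15) - 8*⅓) + 45*(⅐)) = 28*((17/15 - 8/3) + 45/7) = 28*(-23/15 + 45/7) = 28*(514/105) = 2056/15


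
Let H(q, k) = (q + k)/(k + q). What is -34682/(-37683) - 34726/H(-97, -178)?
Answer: -1308545176/37683 ≈ -34725.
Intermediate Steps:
H(q, k) = 1 (H(q, k) = (k + q)/(k + q) = 1)
-34682/(-37683) - 34726/H(-97, -178) = -34682/(-37683) - 34726/1 = -34682*(-1/37683) - 34726*1 = 34682/37683 - 34726 = -1308545176/37683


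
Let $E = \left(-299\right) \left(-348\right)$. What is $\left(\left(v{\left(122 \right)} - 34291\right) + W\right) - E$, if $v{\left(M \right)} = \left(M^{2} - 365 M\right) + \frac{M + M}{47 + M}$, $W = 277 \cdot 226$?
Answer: $- \frac{17810159}{169} \approx -1.0539 \cdot 10^{5}$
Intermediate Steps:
$W = 62602$
$E = 104052$
$v{\left(M \right)} = M^{2} - 365 M + \frac{2 M}{47 + M}$ ($v{\left(M \right)} = \left(M^{2} - 365 M\right) + \frac{2 M}{47 + M} = M^{2} - 365 M + \frac{2 M}{47 + M}$)
$\left(\left(v{\left(122 \right)} - 34291\right) + W\right) - E = \left(\left(\frac{122 \left(-17153 + 122^{2} - 38796\right)}{47 + 122} - 34291\right) + 62602\right) - 104052 = \left(\left(\frac{122 \left(-17153 + 14884 - 38796\right)}{169} - 34291\right) + 62602\right) - 104052 = \left(\left(122 \cdot \frac{1}{169} \left(-41065\right) - 34291\right) + 62602\right) - 104052 = \left(\left(- \frac{5009930}{169} - 34291\right) + 62602\right) - 104052 = \left(- \frac{10805109}{169} + 62602\right) - 104052 = - \frac{225371}{169} - 104052 = - \frac{17810159}{169}$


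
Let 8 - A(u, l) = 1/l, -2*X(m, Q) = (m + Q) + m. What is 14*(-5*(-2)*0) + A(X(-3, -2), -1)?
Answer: 9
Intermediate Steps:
X(m, Q) = -m - Q/2 (X(m, Q) = -((m + Q) + m)/2 = -((Q + m) + m)/2 = -(Q + 2*m)/2 = -m - Q/2)
A(u, l) = 8 - 1/l
14*(-5*(-2)*0) + A(X(-3, -2), -1) = 14*(-5*(-2)*0) + (8 - 1/(-1)) = 14*(10*0) + (8 - 1*(-1)) = 14*0 + (8 + 1) = 0 + 9 = 9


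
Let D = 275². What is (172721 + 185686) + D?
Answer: 434032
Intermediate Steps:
D = 75625
(172721 + 185686) + D = (172721 + 185686) + 75625 = 358407 + 75625 = 434032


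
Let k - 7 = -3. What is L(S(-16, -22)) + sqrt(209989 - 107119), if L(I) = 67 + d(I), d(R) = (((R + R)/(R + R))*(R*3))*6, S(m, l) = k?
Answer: 139 + 9*sqrt(1270) ≈ 459.73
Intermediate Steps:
k = 4 (k = 7 - 3 = 4)
S(m, l) = 4
d(R) = 18*R (d(R) = (((2*R)/((2*R)))*(3*R))*6 = (((2*R)*(1/(2*R)))*(3*R))*6 = (1*(3*R))*6 = (3*R)*6 = 18*R)
L(I) = 67 + 18*I
L(S(-16, -22)) + sqrt(209989 - 107119) = (67 + 18*4) + sqrt(209989 - 107119) = (67 + 72) + sqrt(102870) = 139 + 9*sqrt(1270)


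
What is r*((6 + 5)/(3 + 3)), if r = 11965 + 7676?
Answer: 72017/2 ≈ 36009.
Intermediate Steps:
r = 19641
r*((6 + 5)/(3 + 3)) = 19641*((6 + 5)/(3 + 3)) = 19641*(11/6) = 72017/2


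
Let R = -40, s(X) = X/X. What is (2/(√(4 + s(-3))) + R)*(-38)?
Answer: 1520 - 76*√5/5 ≈ 1486.0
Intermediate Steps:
s(X) = 1
(2/(√(4 + s(-3))) + R)*(-38) = (2/(√(4 + 1)) - 40)*(-38) = (2/(√5) - 40)*(-38) = (2*(√5/5) - 40)*(-38) = (2*√5/5 - 40)*(-38) = (-40 + 2*√5/5)*(-38) = 1520 - 76*√5/5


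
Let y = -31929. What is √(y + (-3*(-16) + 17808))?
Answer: I*√14073 ≈ 118.63*I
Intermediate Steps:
√(y + (-3*(-16) + 17808)) = √(-31929 + (-3*(-16) + 17808)) = √(-31929 + (48 + 17808)) = √(-31929 + 17856) = √(-14073) = I*√14073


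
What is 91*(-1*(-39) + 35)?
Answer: 6734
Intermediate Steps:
91*(-1*(-39) + 35) = 91*(39 + 35) = 91*74 = 6734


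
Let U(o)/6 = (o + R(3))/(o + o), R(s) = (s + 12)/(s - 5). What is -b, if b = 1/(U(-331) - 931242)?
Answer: 662/616480173 ≈ 1.0738e-6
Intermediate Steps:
R(s) = (12 + s)/(-5 + s)
U(o) = 3*(-15/2 + o)/o (U(o) = 6*((o + (12 + 3)/(-5 + 3))/(o + o)) = 6*((o + 15/(-2))/((2*o))) = 6*((o - ½*15)*(1/(2*o))) = 6*((o - 15/2)*(1/(2*o))) = 6*((-15/2 + o)*(1/(2*o))) = 6*((-15/2 + o)/(2*o)) = 3*(-15/2 + o)/o)
b = -662/616480173 (b = 1/((3 - 45/2/(-331)) - 931242) = 1/((3 - 45/2*(-1/331)) - 931242) = 1/((3 + 45/662) - 931242) = 1/(2031/662 - 931242) = 1/(-616480173/662) = -662/616480173 ≈ -1.0738e-6)
-b = -1*(-662/616480173) = 662/616480173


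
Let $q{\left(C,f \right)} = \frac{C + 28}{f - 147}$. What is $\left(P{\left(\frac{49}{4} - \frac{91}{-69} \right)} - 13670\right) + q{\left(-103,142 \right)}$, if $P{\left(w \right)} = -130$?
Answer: $-13785$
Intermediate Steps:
$q{\left(C,f \right)} = \frac{28 + C}{-147 + f}$
$\left(P{\left(\frac{49}{4} - \frac{91}{-69} \right)} - 13670\right) + q{\left(-103,142 \right)} = \left(-130 - 13670\right) + \frac{28 - 103}{-147 + 142} = -13800 + \frac{1}{-5} \left(-75\right) = -13800 - -15 = -13800 + 15 = -13785$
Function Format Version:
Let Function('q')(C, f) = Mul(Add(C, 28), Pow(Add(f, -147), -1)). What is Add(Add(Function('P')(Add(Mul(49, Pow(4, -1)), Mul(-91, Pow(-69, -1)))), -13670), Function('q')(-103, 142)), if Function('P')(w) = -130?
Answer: -13785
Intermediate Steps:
Function('q')(C, f) = Mul(Pow(Add(-147, f), -1), Add(28, C)) (Function('q')(C, f) = Mul(Add(28, C), Pow(Add(-147, f), -1)) = Mul(Pow(Add(-147, f), -1), Add(28, C)))
Add(Add(Function('P')(Add(Mul(49, Pow(4, -1)), Mul(-91, Pow(-69, -1)))), -13670), Function('q')(-103, 142)) = Add(Add(-130, -13670), Mul(Pow(Add(-147, 142), -1), Add(28, -103))) = Add(-13800, Mul(Pow(-5, -1), -75)) = Add(-13800, Mul(Rational(-1, 5), -75)) = Add(-13800, 15) = -13785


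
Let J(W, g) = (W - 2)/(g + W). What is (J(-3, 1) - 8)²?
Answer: 121/4 ≈ 30.250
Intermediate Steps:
J(W, g) = (-2 + W)/(W + g)
(J(-3, 1) - 8)² = ((-2 - 3)/(-3 + 1) - 8)² = (-5/(-2) - 8)² = (-½*(-5) - 8)² = (5/2 - 8)² = (-11/2)² = 121/4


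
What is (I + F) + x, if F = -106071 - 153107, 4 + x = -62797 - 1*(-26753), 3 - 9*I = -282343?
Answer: -2374688/9 ≈ -2.6385e+5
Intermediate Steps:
I = 282346/9 (I = ⅓ - ⅑*(-282343) = ⅓ + 282343/9 = 282346/9 ≈ 31372.)
x = -36048 (x = -4 + (-62797 - 1*(-26753)) = -4 + (-62797 + 26753) = -4 - 36044 = -36048)
F = -259178
(I + F) + x = (282346/9 - 259178) - 36048 = -2050256/9 - 36048 = -2374688/9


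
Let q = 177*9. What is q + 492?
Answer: 2085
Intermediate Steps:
q = 1593
q + 492 = 1593 + 492 = 2085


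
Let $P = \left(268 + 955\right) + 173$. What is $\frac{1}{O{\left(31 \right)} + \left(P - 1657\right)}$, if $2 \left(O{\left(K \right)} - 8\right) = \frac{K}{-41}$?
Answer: $- \frac{82}{20777} \approx -0.0039467$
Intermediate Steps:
$O{\left(K \right)} = 8 - \frac{K}{82}$ ($O{\left(K \right)} = 8 + \frac{K \frac{1}{-41}}{2} = 8 + \frac{K \left(- \frac{1}{41}\right)}{2} = 8 + \frac{\left(- \frac{1}{41}\right) K}{2} = 8 - \frac{K}{82}$)
$P = 1396$ ($P = 1223 + 173 = 1396$)
$\frac{1}{O{\left(31 \right)} + \left(P - 1657\right)} = \frac{1}{\left(8 - \frac{31}{82}\right) + \left(1396 - 1657\right)} = \frac{1}{\left(8 - \frac{31}{82}\right) - 261} = \frac{1}{\frac{625}{82} - 261} = \frac{1}{- \frac{20777}{82}} = - \frac{82}{20777}$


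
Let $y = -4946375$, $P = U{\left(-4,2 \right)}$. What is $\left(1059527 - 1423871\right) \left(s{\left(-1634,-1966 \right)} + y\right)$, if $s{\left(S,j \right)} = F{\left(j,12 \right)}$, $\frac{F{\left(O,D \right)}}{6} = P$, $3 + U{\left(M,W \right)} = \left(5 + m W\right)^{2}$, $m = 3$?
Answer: $1801924097448$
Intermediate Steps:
$U{\left(M,W \right)} = -3 + \left(5 + 3 W\right)^{2}$
$P = 118$ ($P = -3 + \left(5 + 3 \cdot 2\right)^{2} = -3 + \left(5 + 6\right)^{2} = -3 + 11^{2} = -3 + 121 = 118$)
$F{\left(O,D \right)} = 708$ ($F{\left(O,D \right)} = 6 \cdot 118 = 708$)
$s{\left(S,j \right)} = 708$
$\left(1059527 - 1423871\right) \left(s{\left(-1634,-1966 \right)} + y\right) = \left(1059527 - 1423871\right) \left(708 - 4946375\right) = \left(-364344\right) \left(-4945667\right) = 1801924097448$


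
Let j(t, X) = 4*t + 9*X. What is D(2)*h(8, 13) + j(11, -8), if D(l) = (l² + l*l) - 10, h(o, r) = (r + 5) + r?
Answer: -90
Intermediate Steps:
h(o, r) = 5 + 2*r (h(o, r) = (5 + r) + r = 5 + 2*r)
D(l) = -10 + 2*l² (D(l) = (l² + l²) - 10 = 2*l² - 10 = -10 + 2*l²)
D(2)*h(8, 13) + j(11, -8) = (-10 + 2*2²)*(5 + 2*13) + (4*11 + 9*(-8)) = (-10 + 2*4)*(5 + 26) + (44 - 72) = (-10 + 8)*31 - 28 = -2*31 - 28 = -62 - 28 = -90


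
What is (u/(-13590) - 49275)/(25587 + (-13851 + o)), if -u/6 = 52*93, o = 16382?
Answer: -37201013/21229090 ≈ -1.7524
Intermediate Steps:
u = -29016 (u = -312*93 = -6*4836 = -29016)
(u/(-13590) - 49275)/(25587 + (-13851 + o)) = (-29016/(-13590) - 49275)/(25587 + (-13851 + 16382)) = (-29016*(-1/13590) - 49275)/(25587 + 2531) = (1612/755 - 49275)/28118 = -37201013/755*1/28118 = -37201013/21229090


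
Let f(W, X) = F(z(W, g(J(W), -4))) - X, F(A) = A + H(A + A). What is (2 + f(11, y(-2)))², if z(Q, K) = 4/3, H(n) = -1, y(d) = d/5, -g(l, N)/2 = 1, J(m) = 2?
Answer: 1681/225 ≈ 7.4711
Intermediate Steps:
g(l, N) = -2 (g(l, N) = -2*1 = -2)
y(d) = d/5 (y(d) = d*(⅕) = d/5)
z(Q, K) = 4/3 (z(Q, K) = 4*(⅓) = 4/3)
F(A) = -1 + A (F(A) = A - 1 = -1 + A)
f(W, X) = ⅓ - X (f(W, X) = (-1 + 4/3) - X = ⅓ - X)
(2 + f(11, y(-2)))² = (2 + (⅓ - (-2)/5))² = (2 + (⅓ - 1*(-⅖)))² = (2 + (⅓ + ⅖))² = (2 + 11/15)² = (41/15)² = 1681/225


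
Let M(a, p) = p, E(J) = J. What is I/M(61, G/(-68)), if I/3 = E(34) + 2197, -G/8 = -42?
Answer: -37927/28 ≈ -1354.5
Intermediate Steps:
G = 336 (G = -8*(-42) = 336)
I = 6693 (I = 3*(34 + 2197) = 3*2231 = 6693)
I/M(61, G/(-68)) = 6693/((336/(-68))) = 6693/((336*(-1/68))) = 6693/(-84/17) = 6693*(-17/84) = -37927/28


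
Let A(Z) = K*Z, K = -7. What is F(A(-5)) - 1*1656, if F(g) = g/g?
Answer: -1655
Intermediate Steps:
A(Z) = -7*Z
F(g) = 1
F(A(-5)) - 1*1656 = 1 - 1*1656 = 1 - 1656 = -1655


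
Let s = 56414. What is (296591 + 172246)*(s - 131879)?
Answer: -35380784205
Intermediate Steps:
(296591 + 172246)*(s - 131879) = (296591 + 172246)*(56414 - 131879) = 468837*(-75465) = -35380784205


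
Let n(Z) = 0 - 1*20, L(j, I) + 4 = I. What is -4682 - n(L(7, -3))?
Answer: -4662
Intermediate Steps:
L(j, I) = -4 + I
n(Z) = -20 (n(Z) = 0 - 20 = -20)
-4682 - n(L(7, -3)) = -4682 - 1*(-20) = -4682 + 20 = -4662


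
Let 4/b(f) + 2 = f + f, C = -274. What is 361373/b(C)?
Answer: -99377575/2 ≈ -4.9689e+7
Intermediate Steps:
b(f) = 4/(-2 + 2*f) (b(f) = 4/(-2 + (f + f)) = 4/(-2 + 2*f))
361373/b(C) = 361373/((2/(-1 - 274))) = 361373/((2/(-275))) = 361373/((2*(-1/275))) = 361373/(-2/275) = 361373*(-275/2) = -99377575/2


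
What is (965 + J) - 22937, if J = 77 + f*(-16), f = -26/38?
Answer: -415797/19 ≈ -21884.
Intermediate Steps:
f = -13/19 (f = -26*1/38 = -13/19 ≈ -0.68421)
J = 1671/19 (J = 77 - 13/19*(-16) = 77 + 208/19 = 1671/19 ≈ 87.947)
(965 + J) - 22937 = (965 + 1671/19) - 22937 = 20006/19 - 22937 = -415797/19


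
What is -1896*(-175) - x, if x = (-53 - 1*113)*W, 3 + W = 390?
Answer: 396042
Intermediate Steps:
W = 387 (W = -3 + 390 = 387)
x = -64242 (x = (-53 - 1*113)*387 = (-53 - 113)*387 = -166*387 = -64242)
-1896*(-175) - x = -1896*(-175) - 1*(-64242) = 331800 + 64242 = 396042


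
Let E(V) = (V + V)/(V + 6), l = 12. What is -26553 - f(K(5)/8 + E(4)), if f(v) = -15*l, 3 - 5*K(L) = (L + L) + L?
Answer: -26373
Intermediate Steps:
K(L) = 3/5 - 3*L/5 (K(L) = 3/5 - ((L + L) + L)/5 = 3/5 - (2*L + L)/5 = 3/5 - 3*L/5)
E(V) = 2*V/(6 + V) (E(V) = (2*V)/(6 + V) = 2*V/(6 + V))
f(v) = -180 (f(v) = -15*12 = -180)
-26553 - f(K(5)/8 + E(4)) = -26553 - 1*(-180) = -26553 + 180 = -26373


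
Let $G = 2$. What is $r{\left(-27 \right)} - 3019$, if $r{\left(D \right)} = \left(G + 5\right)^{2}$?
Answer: $-2970$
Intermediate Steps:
$r{\left(D \right)} = 49$ ($r{\left(D \right)} = \left(2 + 5\right)^{2} = 7^{2} = 49$)
$r{\left(-27 \right)} - 3019 = 49 - 3019 = -2970$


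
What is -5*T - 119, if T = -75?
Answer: 256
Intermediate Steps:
-5*T - 119 = -5*(-75) - 119 = 375 - 119 = 256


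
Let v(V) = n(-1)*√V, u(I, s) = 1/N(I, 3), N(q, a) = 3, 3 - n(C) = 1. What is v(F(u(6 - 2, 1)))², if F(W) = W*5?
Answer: 20/3 ≈ 6.6667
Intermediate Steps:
n(C) = 2 (n(C) = 3 - 1*1 = 3 - 1 = 2)
u(I, s) = ⅓ (u(I, s) = 1/3 = ⅓)
F(W) = 5*W
v(V) = 2*√V
v(F(u(6 - 2, 1)))² = (2*√(5*(⅓)))² = (2*√(5/3))² = (2*(√15/3))² = (2*√15/3)² = 20/3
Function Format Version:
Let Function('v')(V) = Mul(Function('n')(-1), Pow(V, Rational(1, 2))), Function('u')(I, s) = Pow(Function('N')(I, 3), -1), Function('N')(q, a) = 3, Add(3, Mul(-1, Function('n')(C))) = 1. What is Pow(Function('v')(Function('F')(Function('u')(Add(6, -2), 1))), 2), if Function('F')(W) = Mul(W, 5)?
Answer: Rational(20, 3) ≈ 6.6667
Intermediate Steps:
Function('n')(C) = 2 (Function('n')(C) = Add(3, Mul(-1, 1)) = Add(3, -1) = 2)
Function('u')(I, s) = Rational(1, 3) (Function('u')(I, s) = Pow(3, -1) = Rational(1, 3))
Function('F')(W) = Mul(5, W)
Function('v')(V) = Mul(2, Pow(V, Rational(1, 2)))
Pow(Function('v')(Function('F')(Function('u')(Add(6, -2), 1))), 2) = Pow(Mul(2, Pow(Mul(5, Rational(1, 3)), Rational(1, 2))), 2) = Pow(Mul(2, Pow(Rational(5, 3), Rational(1, 2))), 2) = Pow(Mul(2, Mul(Rational(1, 3), Pow(15, Rational(1, 2)))), 2) = Pow(Mul(Rational(2, 3), Pow(15, Rational(1, 2))), 2) = Rational(20, 3)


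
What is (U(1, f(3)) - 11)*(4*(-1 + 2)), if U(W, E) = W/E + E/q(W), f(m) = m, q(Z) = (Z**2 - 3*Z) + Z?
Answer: -164/3 ≈ -54.667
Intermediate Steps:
q(Z) = Z**2 - 2*Z
U(W, E) = W/E + E/(W*(-2 + W)) (U(W, E) = W/E + E/((W*(-2 + W))) = W/E + E*(1/(W*(-2 + W))) = W/E + E/(W*(-2 + W)))
(U(1, f(3)) - 11)*(4*(-1 + 2)) = ((1/3 + 3/(1*(-2 + 1))) - 11)*(4*(-1 + 2)) = ((1*(1/3) + 3*1/(-1)) - 11)*(4*1) = ((1/3 + 3*1*(-1)) - 11)*4 = ((1/3 - 3) - 11)*4 = (-8/3 - 11)*4 = -41/3*4 = -164/3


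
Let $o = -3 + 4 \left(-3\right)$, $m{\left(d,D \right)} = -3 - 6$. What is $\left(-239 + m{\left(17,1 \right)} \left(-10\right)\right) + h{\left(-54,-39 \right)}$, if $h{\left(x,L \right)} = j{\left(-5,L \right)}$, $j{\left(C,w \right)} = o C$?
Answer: $-74$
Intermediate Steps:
$m{\left(d,D \right)} = -9$ ($m{\left(d,D \right)} = -3 - 6 = -9$)
$o = -15$ ($o = -3 - 12 = -15$)
$j{\left(C,w \right)} = - 15 C$
$h{\left(x,L \right)} = 75$ ($h{\left(x,L \right)} = \left(-15\right) \left(-5\right) = 75$)
$\left(-239 + m{\left(17,1 \right)} \left(-10\right)\right) + h{\left(-54,-39 \right)} = \left(-239 - -90\right) + 75 = \left(-239 + 90\right) + 75 = -149 + 75 = -74$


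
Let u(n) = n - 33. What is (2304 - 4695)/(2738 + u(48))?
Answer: -2391/2753 ≈ -0.86851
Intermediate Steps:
u(n) = -33 + n
(2304 - 4695)/(2738 + u(48)) = (2304 - 4695)/(2738 + (-33 + 48)) = -2391/(2738 + 15) = -2391/2753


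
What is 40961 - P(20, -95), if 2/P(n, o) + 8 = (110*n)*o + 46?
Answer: 4279646242/104481 ≈ 40961.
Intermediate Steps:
P(n, o) = 2/(38 + 110*n*o) (P(n, o) = 2/(-8 + ((110*n)*o + 46)) = 2/(-8 + (110*n*o + 46)) = 2/(-8 + (46 + 110*n*o)) = 2/(38 + 110*n*o))
40961 - P(20, -95) = 40961 - 1/(19 + 55*20*(-95)) = 40961 - 1/(19 - 104500) = 40961 - 1/(-104481) = 40961 - 1*(-1/104481) = 40961 + 1/104481 = 4279646242/104481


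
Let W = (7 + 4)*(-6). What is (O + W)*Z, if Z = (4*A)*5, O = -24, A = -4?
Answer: 7200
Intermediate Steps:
Z = -80 (Z = (4*(-4))*5 = -16*5 = -80)
W = -66 (W = 11*(-6) = -66)
(O + W)*Z = (-24 - 66)*(-80) = -90*(-80) = 7200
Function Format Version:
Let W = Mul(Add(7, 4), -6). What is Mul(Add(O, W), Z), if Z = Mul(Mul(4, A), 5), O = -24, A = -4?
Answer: 7200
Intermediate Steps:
Z = -80 (Z = Mul(Mul(4, -4), 5) = Mul(-16, 5) = -80)
W = -66 (W = Mul(11, -6) = -66)
Mul(Add(O, W), Z) = Mul(Add(-24, -66), -80) = Mul(-90, -80) = 7200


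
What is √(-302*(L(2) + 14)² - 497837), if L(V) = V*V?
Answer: I*√595685 ≈ 771.81*I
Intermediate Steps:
L(V) = V²
√(-302*(L(2) + 14)² - 497837) = √(-302*(2² + 14)² - 497837) = √(-302*(4 + 14)² - 497837) = √(-302*18² - 497837) = √(-302*324 - 497837) = √(-97848 - 497837) = √(-595685) = I*√595685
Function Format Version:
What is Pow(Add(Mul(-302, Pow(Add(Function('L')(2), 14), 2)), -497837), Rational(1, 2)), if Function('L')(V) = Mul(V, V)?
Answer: Mul(I, Pow(595685, Rational(1, 2))) ≈ Mul(771.81, I)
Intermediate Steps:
Function('L')(V) = Pow(V, 2)
Pow(Add(Mul(-302, Pow(Add(Function('L')(2), 14), 2)), -497837), Rational(1, 2)) = Pow(Add(Mul(-302, Pow(Add(Pow(2, 2), 14), 2)), -497837), Rational(1, 2)) = Pow(Add(Mul(-302, Pow(Add(4, 14), 2)), -497837), Rational(1, 2)) = Pow(Add(Mul(-302, Pow(18, 2)), -497837), Rational(1, 2)) = Pow(Add(Mul(-302, 324), -497837), Rational(1, 2)) = Pow(Add(-97848, -497837), Rational(1, 2)) = Pow(-595685, Rational(1, 2)) = Mul(I, Pow(595685, Rational(1, 2)))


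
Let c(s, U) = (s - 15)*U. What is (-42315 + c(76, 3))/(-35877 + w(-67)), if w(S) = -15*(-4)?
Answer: 14044/11939 ≈ 1.1763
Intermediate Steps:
c(s, U) = U*(-15 + s) (c(s, U) = (-15 + s)*U = U*(-15 + s))
w(S) = 60
(-42315 + c(76, 3))/(-35877 + w(-67)) = (-42315 + 3*(-15 + 76))/(-35877 + 60) = (-42315 + 3*61)/(-35817) = (-42315 + 183)*(-1/35817) = -42132*(-1/35817) = 14044/11939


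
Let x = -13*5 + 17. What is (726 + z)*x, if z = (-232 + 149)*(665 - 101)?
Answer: 2212128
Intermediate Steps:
x = -48 (x = -65 + 17 = -48)
z = -46812 (z = -83*564 = -46812)
(726 + z)*x = (726 - 46812)*(-48) = -46086*(-48) = 2212128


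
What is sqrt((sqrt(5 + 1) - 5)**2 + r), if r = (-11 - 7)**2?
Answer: sqrt(355 - 10*sqrt(6)) ≈ 18.180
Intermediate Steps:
r = 324 (r = (-18)**2 = 324)
sqrt((sqrt(5 + 1) - 5)**2 + r) = sqrt((sqrt(5 + 1) - 5)**2 + 324) = sqrt((sqrt(6) - 5)**2 + 324) = sqrt((-5 + sqrt(6))**2 + 324) = sqrt(324 + (-5 + sqrt(6))**2)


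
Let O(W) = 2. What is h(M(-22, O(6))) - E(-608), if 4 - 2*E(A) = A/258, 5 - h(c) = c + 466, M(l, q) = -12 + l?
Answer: -55493/129 ≈ -430.18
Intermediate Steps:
h(c) = -461 - c (h(c) = 5 - (c + 466) = 5 - (466 + c) = 5 + (-466 - c) = -461 - c)
E(A) = 2 - A/516 (E(A) = 2 - A/(2*258) = 2 - A/516)
h(M(-22, O(6))) - E(-608) = (-461 - (-12 - 22)) - (2 - 1/516*(-608)) = (-461 - 1*(-34)) - (2 + 152/129) = (-461 + 34) - 1*410/129 = -427 - 410/129 = -55493/129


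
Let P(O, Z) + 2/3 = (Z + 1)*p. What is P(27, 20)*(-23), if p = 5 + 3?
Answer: -11546/3 ≈ -3848.7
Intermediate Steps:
p = 8
P(O, Z) = 22/3 + 8*Z (P(O, Z) = -⅔ + (Z + 1)*8 = -⅔ + (1 + Z)*8 = -⅔ + (8 + 8*Z) = 22/3 + 8*Z)
P(27, 20)*(-23) = (22/3 + 8*20)*(-23) = (22/3 + 160)*(-23) = (502/3)*(-23) = -11546/3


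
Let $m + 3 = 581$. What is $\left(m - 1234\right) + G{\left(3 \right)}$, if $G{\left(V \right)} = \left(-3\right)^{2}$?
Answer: $-647$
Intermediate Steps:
$m = 578$ ($m = -3 + 581 = 578$)
$G{\left(V \right)} = 9$
$\left(m - 1234\right) + G{\left(3 \right)} = \left(578 - 1234\right) + 9 = -656 + 9 = -647$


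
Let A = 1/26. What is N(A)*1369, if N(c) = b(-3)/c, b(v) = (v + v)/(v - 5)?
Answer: 53391/2 ≈ 26696.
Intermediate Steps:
b(v) = 2*v/(-5 + v) (b(v) = (2*v)/(-5 + v) = 2*v/(-5 + v))
A = 1/26 ≈ 0.038462
N(c) = 3/(4*c) (N(c) = (2*(-3)/(-5 - 3))/c = (2*(-3)/(-8))/c = (2*(-3)*(-1/8))/c = 3/(4*c))
N(A)*1369 = (3/(4*(1/26)))*1369 = ((3/4)*26)*1369 = (39/2)*1369 = 53391/2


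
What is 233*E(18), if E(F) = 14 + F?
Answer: 7456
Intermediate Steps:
233*E(18) = 233*(14 + 18) = 233*32 = 7456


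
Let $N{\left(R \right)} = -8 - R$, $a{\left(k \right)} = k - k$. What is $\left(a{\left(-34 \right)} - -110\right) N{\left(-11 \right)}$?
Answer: $330$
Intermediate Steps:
$a{\left(k \right)} = 0$
$\left(a{\left(-34 \right)} - -110\right) N{\left(-11 \right)} = \left(0 - -110\right) \left(-8 - -11\right) = \left(0 + 110\right) \left(-8 + 11\right) = 110 \cdot 3 = 330$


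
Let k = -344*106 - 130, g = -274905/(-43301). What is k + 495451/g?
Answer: 11393650181/274905 ≈ 41446.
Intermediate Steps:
g = 274905/43301 (g = -274905*(-1/43301) = 274905/43301 ≈ 6.3487)
k = -36594 (k = -36464 - 130 = -36594)
k + 495451/g = -36594 + 495451/(274905/43301) = -36594 + 495451*(43301/274905) = -36594 + 21453523751/274905 = 11393650181/274905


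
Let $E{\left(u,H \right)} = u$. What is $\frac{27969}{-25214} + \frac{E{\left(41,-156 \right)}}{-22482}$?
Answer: $- \frac{157458208}{141715287} \approx -1.1111$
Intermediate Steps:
$\frac{27969}{-25214} + \frac{E{\left(41,-156 \right)}}{-22482} = \frac{27969}{-25214} + \frac{41}{-22482} = 27969 \left(- \frac{1}{25214}\right) + 41 \left(- \frac{1}{22482}\right) = - \frac{27969}{25214} - \frac{41}{22482} = - \frac{157458208}{141715287}$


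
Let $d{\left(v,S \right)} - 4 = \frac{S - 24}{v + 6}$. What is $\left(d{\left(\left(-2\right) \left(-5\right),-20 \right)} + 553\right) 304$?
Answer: $168492$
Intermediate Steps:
$d{\left(v,S \right)} = 4 + \frac{-24 + S}{6 + v}$ ($d{\left(v,S \right)} = 4 + \frac{S - 24}{v + 6} = 4 + \frac{-24 + S}{6 + v}$)
$\left(d{\left(\left(-2\right) \left(-5\right),-20 \right)} + 553\right) 304 = \left(\frac{-20 + 4 \left(\left(-2\right) \left(-5\right)\right)}{6 - -10} + 553\right) 304 = \left(\frac{-20 + 4 \cdot 10}{6 + 10} + 553\right) 304 = \left(\frac{-20 + 40}{16} + 553\right) 304 = \left(\frac{1}{16} \cdot 20 + 553\right) 304 = \left(\frac{5}{4} + 553\right) 304 = \frac{2217}{4} \cdot 304 = 168492$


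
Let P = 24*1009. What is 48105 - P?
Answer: 23889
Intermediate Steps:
P = 24216
48105 - P = 48105 - 1*24216 = 48105 - 24216 = 23889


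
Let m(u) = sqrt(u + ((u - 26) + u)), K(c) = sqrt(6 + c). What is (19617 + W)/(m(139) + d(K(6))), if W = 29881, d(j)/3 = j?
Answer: 49498/(sqrt(391) + 6*sqrt(3)) ≈ 1640.9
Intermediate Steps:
d(j) = 3*j
m(u) = sqrt(-26 + 3*u) (m(u) = sqrt(u + ((-26 + u) + u)) = sqrt(u + (-26 + 2*u)) = sqrt(-26 + 3*u))
(19617 + W)/(m(139) + d(K(6))) = (19617 + 29881)/(sqrt(-26 + 3*139) + 3*sqrt(6 + 6)) = 49498/(sqrt(-26 + 417) + 3*sqrt(12)) = 49498/(sqrt(391) + 3*(2*sqrt(3))) = 49498/(sqrt(391) + 6*sqrt(3))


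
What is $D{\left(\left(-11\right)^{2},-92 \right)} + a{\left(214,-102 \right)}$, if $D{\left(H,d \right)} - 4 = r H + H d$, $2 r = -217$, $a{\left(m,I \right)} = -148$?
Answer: $- \frac{48809}{2} \approx -24405.0$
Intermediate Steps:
$r = - \frac{217}{2}$ ($r = \frac{1}{2} \left(-217\right) = - \frac{217}{2} \approx -108.5$)
$D{\left(H,d \right)} = 4 - \frac{217 H}{2} + H d$ ($D{\left(H,d \right)} = 4 + \left(- \frac{217 H}{2} + H d\right) = 4 - \frac{217 H}{2} + H d$)
$D{\left(\left(-11\right)^{2},-92 \right)} + a{\left(214,-102 \right)} = \left(4 - \frac{217 \left(-11\right)^{2}}{2} + \left(-11\right)^{2} \left(-92\right)\right) - 148 = \left(4 - \frac{26257}{2} + 121 \left(-92\right)\right) - 148 = \left(4 - \frac{26257}{2} - 11132\right) - 148 = - \frac{48513}{2} - 148 = - \frac{48809}{2}$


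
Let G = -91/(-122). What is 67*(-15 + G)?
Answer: -116513/122 ≈ -955.02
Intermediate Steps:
G = 91/122 (G = -91*(-1/122) = 91/122 ≈ 0.74590)
67*(-15 + G) = 67*(-15 + 91/122) = 67*(-1739/122) = -116513/122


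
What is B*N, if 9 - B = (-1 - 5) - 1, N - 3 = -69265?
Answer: -1108192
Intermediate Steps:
N = -69262 (N = 3 - 69265 = -69262)
B = 16 (B = 9 - ((-1 - 5) - 1) = 9 - (-6 - 1) = 9 - 1*(-7) = 9 + 7 = 16)
B*N = 16*(-69262) = -1108192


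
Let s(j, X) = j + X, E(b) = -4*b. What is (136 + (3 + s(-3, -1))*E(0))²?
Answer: 18496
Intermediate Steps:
s(j, X) = X + j
(136 + (3 + s(-3, -1))*E(0))² = (136 + (3 + (-1 - 3))*(-4*0))² = (136 + (3 - 4)*0)² = (136 - 1*0)² = (136 + 0)² = 136² = 18496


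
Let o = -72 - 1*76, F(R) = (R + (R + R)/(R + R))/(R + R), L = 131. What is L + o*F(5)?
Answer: 211/5 ≈ 42.200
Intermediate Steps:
F(R) = (1 + R)/(2*R) (F(R) = (R + (2*R)/((2*R)))/((2*R)) = (R + (2*R)*(1/(2*R)))*(1/(2*R)) = (R + 1)*(1/(2*R)) = (1 + R)*(1/(2*R)) = (1 + R)/(2*R))
o = -148 (o = -72 - 76 = -148)
L + o*F(5) = 131 - 74*(1 + 5)/5 = 131 - 74*6/5 = 131 - 148*⅗ = 131 - 444/5 = 211/5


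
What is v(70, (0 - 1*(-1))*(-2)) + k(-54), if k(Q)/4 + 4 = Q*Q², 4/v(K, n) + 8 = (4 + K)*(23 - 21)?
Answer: -22045519/35 ≈ -6.2987e+5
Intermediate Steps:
v(K, n) = 2/K (v(K, n) = 4/(-8 + (4 + K)*(23 - 21)) = 4/(-8 + (4 + K)*2) = 4/(-8 + (8 + 2*K)) = 4/((2*K)) = 4*(1/(2*K)) = 2/K)
k(Q) = -16 + 4*Q³ (k(Q) = -16 + 4*(Q*Q²) = -16 + 4*Q³)
v(70, (0 - 1*(-1))*(-2)) + k(-54) = 2/70 + (-16 + 4*(-54)³) = 2*(1/70) + (-16 + 4*(-157464)) = 1/35 + (-16 - 629856) = 1/35 - 629872 = -22045519/35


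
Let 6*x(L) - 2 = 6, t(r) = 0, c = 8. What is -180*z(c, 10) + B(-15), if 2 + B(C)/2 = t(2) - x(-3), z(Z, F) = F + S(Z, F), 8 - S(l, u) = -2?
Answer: -10820/3 ≈ -3606.7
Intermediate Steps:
S(l, u) = 10 (S(l, u) = 8 - 1*(-2) = 8 + 2 = 10)
x(L) = 4/3 (x(L) = ⅓ + (⅙)*6 = ⅓ + 1 = 4/3)
z(Z, F) = 10 + F (z(Z, F) = F + 10 = 10 + F)
B(C) = -20/3 (B(C) = -4 + 2*(0 - 1*4/3) = -4 + 2*(0 - 4/3) = -4 + 2*(-4/3) = -4 - 8/3 = -20/3)
-180*z(c, 10) + B(-15) = -180*(10 + 10) - 20/3 = -180*20 - 20/3 = -3600 - 20/3 = -10820/3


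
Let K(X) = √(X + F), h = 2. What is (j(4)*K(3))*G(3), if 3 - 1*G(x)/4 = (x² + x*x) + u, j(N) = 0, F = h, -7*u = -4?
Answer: 0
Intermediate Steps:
u = 4/7 (u = -⅐*(-4) = 4/7 ≈ 0.57143)
F = 2
G(x) = 68/7 - 8*x² (G(x) = 12 - 4*((x² + x*x) + 4/7) = 12 - 4*((x² + x²) + 4/7) = 12 - 4*(2*x² + 4/7) = 12 - 4*(4/7 + 2*x²) = 12 + (-16/7 - 8*x²) = 68/7 - 8*x²)
K(X) = √(2 + X) (K(X) = √(X + 2) = √(2 + X))
(j(4)*K(3))*G(3) = (0*√(2 + 3))*(68/7 - 8*3²) = (0*√5)*(68/7 - 8*9) = 0*(68/7 - 72) = 0*(-436/7) = 0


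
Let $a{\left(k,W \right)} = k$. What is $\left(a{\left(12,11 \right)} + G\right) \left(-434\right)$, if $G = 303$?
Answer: $-136710$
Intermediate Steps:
$\left(a{\left(12,11 \right)} + G\right) \left(-434\right) = \left(12 + 303\right) \left(-434\right) = 315 \left(-434\right) = -136710$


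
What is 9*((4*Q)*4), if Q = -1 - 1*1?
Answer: -288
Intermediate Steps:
Q = -2 (Q = -1 - 1 = -2)
9*((4*Q)*4) = 9*((4*(-2))*4) = 9*(-8*4) = 9*(-32) = -288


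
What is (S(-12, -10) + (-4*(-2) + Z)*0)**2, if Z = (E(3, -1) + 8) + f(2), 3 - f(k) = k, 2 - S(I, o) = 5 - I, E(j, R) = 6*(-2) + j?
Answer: 225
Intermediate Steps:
E(j, R) = -12 + j
S(I, o) = -3 + I (S(I, o) = 2 - (5 - I) = 2 + (-5 + I) = -3 + I)
f(k) = 3 - k
Z = 0 (Z = ((-12 + 3) + 8) + (3 - 1*2) = (-9 + 8) + (3 - 2) = -1 + 1 = 0)
(S(-12, -10) + (-4*(-2) + Z)*0)**2 = ((-3 - 12) + (-4*(-2) + 0)*0)**2 = (-15 + (8 + 0)*0)**2 = (-15 + 8*0)**2 = (-15 + 0)**2 = (-15)**2 = 225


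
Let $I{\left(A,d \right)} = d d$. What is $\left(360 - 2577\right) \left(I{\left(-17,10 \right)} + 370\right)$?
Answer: $-1041990$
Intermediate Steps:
$I{\left(A,d \right)} = d^{2}$
$\left(360 - 2577\right) \left(I{\left(-17,10 \right)} + 370\right) = \left(360 - 2577\right) \left(10^{2} + 370\right) = - 2217 \left(100 + 370\right) = \left(-2217\right) 470 = -1041990$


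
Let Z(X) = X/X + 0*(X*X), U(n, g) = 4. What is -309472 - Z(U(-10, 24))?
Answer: -309473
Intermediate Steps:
Z(X) = 1 (Z(X) = 1 + 0*X² = 1 + 0 = 1)
-309472 - Z(U(-10, 24)) = -309472 - 1*1 = -309472 - 1 = -309473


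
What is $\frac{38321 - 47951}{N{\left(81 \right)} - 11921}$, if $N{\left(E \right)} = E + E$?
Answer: $\frac{9630}{11759} \approx 0.81895$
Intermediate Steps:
$N{\left(E \right)} = 2 E$
$\frac{38321 - 47951}{N{\left(81 \right)} - 11921} = \frac{38321 - 47951}{2 \cdot 81 - 11921} = \frac{38321 - 47951}{162 - 11921} = - \frac{9630}{-11759} = \left(-9630\right) \left(- \frac{1}{11759}\right) = \frac{9630}{11759}$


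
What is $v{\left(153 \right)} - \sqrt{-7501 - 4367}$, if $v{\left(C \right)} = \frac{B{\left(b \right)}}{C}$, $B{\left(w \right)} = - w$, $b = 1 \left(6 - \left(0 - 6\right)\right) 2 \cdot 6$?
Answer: $- \frac{16}{17} - 2 i \sqrt{2967} \approx -0.94118 - 108.94 i$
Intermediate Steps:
$b = 144$ ($b = 1 \left(6 - \left(0 - 6\right)\right) 12 = 1 \left(6 - -6\right) 12 = 1 \left(6 + 6\right) 12 = 1 \cdot 12 \cdot 12 = 12 \cdot 12 = 144$)
$v{\left(C \right)} = - \frac{144}{C}$ ($v{\left(C \right)} = \frac{\left(-1\right) 144}{C} = - \frac{144}{C}$)
$v{\left(153 \right)} - \sqrt{-7501 - 4367} = - \frac{144}{153} - \sqrt{-7501 - 4367} = \left(-144\right) \frac{1}{153} - \sqrt{-11868} = - \frac{16}{17} - 2 i \sqrt{2967}$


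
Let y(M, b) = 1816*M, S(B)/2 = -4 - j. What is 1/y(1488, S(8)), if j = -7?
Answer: 1/2702208 ≈ 3.7007e-7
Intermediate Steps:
S(B) = 6 (S(B) = 2*(-4 - 1*(-7)) = 2*(-4 + 7) = 2*3 = 6)
1/y(1488, S(8)) = 1/(1816*1488) = 1/2702208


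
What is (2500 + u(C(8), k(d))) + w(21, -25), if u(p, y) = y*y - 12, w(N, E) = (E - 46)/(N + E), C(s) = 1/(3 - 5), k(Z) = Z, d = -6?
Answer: 10167/4 ≈ 2541.8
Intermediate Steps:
C(s) = -1/2 (C(s) = 1/(-2) = -1/2)
w(N, E) = (-46 + E)/(E + N)
u(p, y) = -12 + y**2 (u(p, y) = y**2 - 12 = -12 + y**2)
(2500 + u(C(8), k(d))) + w(21, -25) = (2500 + (-12 + (-6)**2)) + (-46 - 25)/(-25 + 21) = (2500 + (-12 + 36)) - 71/(-4) = (2500 + 24) - 1/4*(-71) = 2524 + 71/4 = 10167/4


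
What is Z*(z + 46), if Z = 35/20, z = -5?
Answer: 287/4 ≈ 71.750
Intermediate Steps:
Z = 7/4 (Z = 35*(1/20) = 7/4 ≈ 1.7500)
Z*(z + 46) = 7*(-5 + 46)/4 = (7/4)*41 = 287/4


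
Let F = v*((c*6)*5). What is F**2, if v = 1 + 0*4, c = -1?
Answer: 900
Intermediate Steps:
v = 1 (v = 1 + 0 = 1)
F = -30 (F = 1*(-1*6*5) = 1*(-6*5) = 1*(-30) = -30)
F**2 = (-30)**2 = 900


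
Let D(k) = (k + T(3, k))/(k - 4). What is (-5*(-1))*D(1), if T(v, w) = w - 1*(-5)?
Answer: -35/3 ≈ -11.667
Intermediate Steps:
T(v, w) = 5 + w (T(v, w) = w + 5 = 5 + w)
D(k) = (5 + 2*k)/(-4 + k) (D(k) = (k + (5 + k))/(k - 4) = (5 + 2*k)/(-4 + k))
(-5*(-1))*D(1) = (-5*(-1))*((5 + 2*1)/(-4 + 1)) = 5*((5 + 2)/(-3)) = 5*(-1/3*7) = 5*(-7/3) = -35/3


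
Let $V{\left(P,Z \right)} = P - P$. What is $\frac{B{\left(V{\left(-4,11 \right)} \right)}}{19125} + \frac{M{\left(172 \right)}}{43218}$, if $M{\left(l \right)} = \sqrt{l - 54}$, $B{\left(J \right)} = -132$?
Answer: $- \frac{44}{6375} + \frac{\sqrt{118}}{43218} \approx -0.0066506$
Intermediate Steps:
$V{\left(P,Z \right)} = 0$
$M{\left(l \right)} = \sqrt{-54 + l}$
$\frac{B{\left(V{\left(-4,11 \right)} \right)}}{19125} + \frac{M{\left(172 \right)}}{43218} = - \frac{132}{19125} + \frac{\sqrt{-54 + 172}}{43218} = \left(-132\right) \frac{1}{19125} + \sqrt{118} \cdot \frac{1}{43218} = - \frac{44}{6375} + \frac{\sqrt{118}}{43218}$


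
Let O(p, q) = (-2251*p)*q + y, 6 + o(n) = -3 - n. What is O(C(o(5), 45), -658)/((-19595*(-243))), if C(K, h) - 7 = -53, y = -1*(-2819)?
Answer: -68130449/4761585 ≈ -14.308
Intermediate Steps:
y = 2819
o(n) = -9 - n (o(n) = -6 + (-3 - n) = -9 - n)
C(K, h) = -46 (C(K, h) = 7 - 53 = -46)
O(p, q) = 2819 - 2251*p*q (O(p, q) = (-2251*p)*q + 2819 = -2251*p*q + 2819 = 2819 - 2251*p*q)
O(C(o(5), 45), -658)/((-19595*(-243))) = (2819 - 2251*(-46)*(-658))/((-19595*(-243))) = (2819 - 68133268)/4761585 = -68130449*1/4761585 = -68130449/4761585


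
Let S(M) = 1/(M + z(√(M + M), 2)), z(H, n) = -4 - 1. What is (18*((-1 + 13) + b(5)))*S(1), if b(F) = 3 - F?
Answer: -45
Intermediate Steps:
z(H, n) = -5
S(M) = 1/(-5 + M) (S(M) = 1/(M - 5) = 1/(-5 + M))
(18*((-1 + 13) + b(5)))*S(1) = (18*((-1 + 13) + (3 - 1*5)))/(-5 + 1) = (18*(12 + (3 - 5)))/(-4) = (18*(12 - 2))*(-¼) = (18*10)*(-¼) = 180*(-¼) = -45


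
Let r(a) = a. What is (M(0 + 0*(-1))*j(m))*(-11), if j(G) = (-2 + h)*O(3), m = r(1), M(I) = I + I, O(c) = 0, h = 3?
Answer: 0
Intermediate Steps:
M(I) = 2*I
m = 1
j(G) = 0 (j(G) = (-2 + 3)*0 = 1*0 = 0)
(M(0 + 0*(-1))*j(m))*(-11) = ((2*(0 + 0*(-1)))*0)*(-11) = ((2*(0 + 0))*0)*(-11) = ((2*0)*0)*(-11) = (0*0)*(-11) = 0*(-11) = 0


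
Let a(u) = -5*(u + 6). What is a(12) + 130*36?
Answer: 4590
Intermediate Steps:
a(u) = -30 - 5*u (a(u) = -5*(6 + u) = -30 - 5*u)
a(12) + 130*36 = (-30 - 5*12) + 130*36 = (-30 - 60) + 4680 = -90 + 4680 = 4590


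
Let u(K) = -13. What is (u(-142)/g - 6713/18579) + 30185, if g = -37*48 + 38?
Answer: 8055135043/266862 ≈ 30185.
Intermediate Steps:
g = -1738 (g = -1776 + 38 = -1738)
(u(-142)/g - 6713/18579) + 30185 = (-13/(-1738) - 6713/18579) + 30185 = (-13*(-1/1738) - 6713*1/18579) + 30185 = (13/1738 - 6713/18579) + 30185 = -94427/266862 + 30185 = 8055135043/266862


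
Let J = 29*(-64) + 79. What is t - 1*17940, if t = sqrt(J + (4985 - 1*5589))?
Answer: -17940 + I*sqrt(2381) ≈ -17940.0 + 48.795*I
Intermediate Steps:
J = -1777 (J = -1856 + 79 = -1777)
t = I*sqrt(2381) (t = sqrt(-1777 + (4985 - 1*5589)) = sqrt(-1777 + (4985 - 5589)) = sqrt(-1777 - 604) = sqrt(-2381) = I*sqrt(2381) ≈ 48.795*I)
t - 1*17940 = I*sqrt(2381) - 1*17940 = I*sqrt(2381) - 17940 = -17940 + I*sqrt(2381)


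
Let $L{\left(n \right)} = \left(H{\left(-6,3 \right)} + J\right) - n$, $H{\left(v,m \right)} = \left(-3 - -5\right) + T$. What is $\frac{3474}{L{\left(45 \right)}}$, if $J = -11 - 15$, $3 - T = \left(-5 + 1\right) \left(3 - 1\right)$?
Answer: $- \frac{1737}{29} \approx -59.897$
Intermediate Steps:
$T = 11$ ($T = 3 - \left(-5 + 1\right) \left(3 - 1\right) = 3 - \left(-4\right) 2 = 3 - -8 = 3 + 8 = 11$)
$J = -26$
$H{\left(v,m \right)} = 13$ ($H{\left(v,m \right)} = \left(-3 - -5\right) + 11 = \left(-3 + 5\right) + 11 = 2 + 11 = 13$)
$L{\left(n \right)} = -13 - n$ ($L{\left(n \right)} = \left(13 - 26\right) - n = -13 - n$)
$\frac{3474}{L{\left(45 \right)}} = \frac{3474}{-13 - 45} = \frac{3474}{-58} = 3474 \left(- \frac{1}{58}\right) = - \frac{1737}{29}$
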